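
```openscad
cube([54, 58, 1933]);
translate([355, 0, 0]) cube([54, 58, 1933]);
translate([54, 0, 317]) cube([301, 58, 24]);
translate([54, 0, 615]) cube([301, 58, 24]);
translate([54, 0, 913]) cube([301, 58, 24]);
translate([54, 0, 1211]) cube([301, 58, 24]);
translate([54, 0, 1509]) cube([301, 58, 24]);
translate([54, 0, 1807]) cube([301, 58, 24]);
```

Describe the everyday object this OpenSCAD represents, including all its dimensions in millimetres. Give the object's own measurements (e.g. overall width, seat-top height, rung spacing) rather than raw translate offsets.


A straight ladder. Two 54×58 mm vertical rails, 1933 mm tall, stand 409 mm apart (outside-to-outside) with their front faces coplanar on the −y side. 6 rungs, each 58 mm deep and 24 mm tall, span between the inner faces of the rails, front faces flush with the rails. The lowest rung's underside is at z = 317 mm and rungs are spaced 298 mm apart (underside to underside).


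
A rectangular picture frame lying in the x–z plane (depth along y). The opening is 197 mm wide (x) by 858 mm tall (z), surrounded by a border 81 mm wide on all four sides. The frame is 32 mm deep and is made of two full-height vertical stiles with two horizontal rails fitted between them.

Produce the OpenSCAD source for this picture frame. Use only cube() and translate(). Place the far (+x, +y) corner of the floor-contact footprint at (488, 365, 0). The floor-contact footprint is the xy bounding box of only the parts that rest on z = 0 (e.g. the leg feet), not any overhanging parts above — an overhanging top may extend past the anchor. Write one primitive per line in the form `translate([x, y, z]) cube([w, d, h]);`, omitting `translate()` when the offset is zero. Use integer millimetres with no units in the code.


translate([129, 333, 0]) cube([81, 32, 1020]);
translate([407, 333, 0]) cube([81, 32, 1020]);
translate([210, 333, 0]) cube([197, 32, 81]);
translate([210, 333, 939]) cube([197, 32, 81]);


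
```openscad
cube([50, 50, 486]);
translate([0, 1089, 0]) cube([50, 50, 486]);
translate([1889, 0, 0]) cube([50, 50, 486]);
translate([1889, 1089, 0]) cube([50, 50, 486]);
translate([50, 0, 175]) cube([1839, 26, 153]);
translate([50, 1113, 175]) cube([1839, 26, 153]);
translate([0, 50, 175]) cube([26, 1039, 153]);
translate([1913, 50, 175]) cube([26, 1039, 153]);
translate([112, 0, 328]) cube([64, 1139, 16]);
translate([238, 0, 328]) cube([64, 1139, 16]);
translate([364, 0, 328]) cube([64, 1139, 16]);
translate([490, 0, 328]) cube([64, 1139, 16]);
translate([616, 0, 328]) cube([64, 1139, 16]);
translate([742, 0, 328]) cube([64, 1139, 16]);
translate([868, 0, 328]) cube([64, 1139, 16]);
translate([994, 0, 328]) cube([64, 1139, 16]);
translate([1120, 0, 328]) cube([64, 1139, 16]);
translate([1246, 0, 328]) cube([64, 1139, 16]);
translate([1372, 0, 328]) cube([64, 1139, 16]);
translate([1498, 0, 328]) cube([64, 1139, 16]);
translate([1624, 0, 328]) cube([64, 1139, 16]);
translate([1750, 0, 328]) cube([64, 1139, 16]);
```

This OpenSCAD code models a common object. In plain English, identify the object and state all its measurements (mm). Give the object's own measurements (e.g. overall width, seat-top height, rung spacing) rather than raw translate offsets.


A bed frame 1939 mm long (x) by 1139 mm wide (y). Four 50×50 mm corner posts, 486 mm tall, at the corners of the footprint. Four rails of 26 mm thickness and 153 mm height run between adjacent posts with their undersides at z = 175 mm, their outer faces flush with the outside of the frame (the two x-running rails run between the posts' inner faces; the two y-running rails run between the posts' inner faces). 14 slats, each 64 mm wide (x) and 16 mm thick, lie across the top of the two x-running rails, running the full 1139 mm width of the frame in y; along x they sit between the end posts with a 62 mm gap after the −x posts and between neighbouring slats, leaving 75 mm before the +x posts.


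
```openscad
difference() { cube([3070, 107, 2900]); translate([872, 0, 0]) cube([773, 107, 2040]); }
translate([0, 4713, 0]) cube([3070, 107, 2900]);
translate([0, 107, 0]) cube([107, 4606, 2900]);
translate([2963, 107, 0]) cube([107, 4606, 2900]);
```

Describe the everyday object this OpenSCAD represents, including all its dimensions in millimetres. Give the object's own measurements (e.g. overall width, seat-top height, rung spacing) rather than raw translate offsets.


A single room: four walls, each 2900 mm tall and 107 mm thick, enclosing an outside footprint 3070×4820 mm (x × y), no floor or roof. The front and back walls (−y and +y sides) run the full x-width; the side walls fit between their inner faces. A door opening 773 mm wide and 2040 mm tall is cut through the front wall from the floor up, its −x edge 872 mm from the wall's −x end.


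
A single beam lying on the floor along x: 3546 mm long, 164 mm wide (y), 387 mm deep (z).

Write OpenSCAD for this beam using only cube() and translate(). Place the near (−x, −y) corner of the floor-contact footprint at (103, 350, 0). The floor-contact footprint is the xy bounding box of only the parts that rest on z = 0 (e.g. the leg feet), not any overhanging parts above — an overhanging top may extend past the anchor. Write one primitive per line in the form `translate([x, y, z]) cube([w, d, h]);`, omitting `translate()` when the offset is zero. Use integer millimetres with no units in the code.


translate([103, 350, 0]) cube([3546, 164, 387]);


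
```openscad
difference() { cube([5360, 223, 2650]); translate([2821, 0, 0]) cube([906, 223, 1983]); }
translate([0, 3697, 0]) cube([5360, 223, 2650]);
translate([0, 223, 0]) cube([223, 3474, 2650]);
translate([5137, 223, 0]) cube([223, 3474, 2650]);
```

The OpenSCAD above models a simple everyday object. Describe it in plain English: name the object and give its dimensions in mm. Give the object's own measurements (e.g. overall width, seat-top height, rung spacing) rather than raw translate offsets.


A single room: four walls, each 2650 mm tall and 223 mm thick, enclosing an outside footprint 5360×3920 mm (x × y), no floor or roof. The front and back walls (−y and +y sides) run the full x-width; the side walls fit between their inner faces. A door opening 906 mm wide and 1983 mm tall is cut through the front wall from the floor up, its −x edge 2821 mm from the wall's −x end.


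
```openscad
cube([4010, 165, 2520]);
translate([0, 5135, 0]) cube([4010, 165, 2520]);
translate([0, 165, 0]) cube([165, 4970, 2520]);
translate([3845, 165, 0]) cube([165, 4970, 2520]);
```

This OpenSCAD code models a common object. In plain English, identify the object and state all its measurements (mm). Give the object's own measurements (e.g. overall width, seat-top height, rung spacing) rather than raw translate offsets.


The wall frame of a small rectangular building: four walls, each 2520 mm tall and 165 mm thick, enclosing a footprint 4010 mm (x) by 5300 mm (y) outside-to-outside, with no floor or roof. The front and back walls (the −y and +y sides) span the full width; the two side walls fit between them.


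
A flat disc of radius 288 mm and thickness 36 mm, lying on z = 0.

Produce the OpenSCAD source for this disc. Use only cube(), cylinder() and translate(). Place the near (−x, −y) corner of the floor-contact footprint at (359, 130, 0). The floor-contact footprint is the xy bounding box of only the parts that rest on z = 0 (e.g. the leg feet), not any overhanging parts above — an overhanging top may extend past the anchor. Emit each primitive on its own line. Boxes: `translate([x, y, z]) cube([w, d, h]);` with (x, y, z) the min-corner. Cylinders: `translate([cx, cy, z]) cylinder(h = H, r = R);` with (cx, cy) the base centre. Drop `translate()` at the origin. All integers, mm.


translate([647, 418, 0]) cylinder(h = 36, r = 288);


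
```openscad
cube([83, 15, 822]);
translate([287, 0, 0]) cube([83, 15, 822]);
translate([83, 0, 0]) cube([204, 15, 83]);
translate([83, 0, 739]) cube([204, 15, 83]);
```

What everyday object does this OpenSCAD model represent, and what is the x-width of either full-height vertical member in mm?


A picture frame. The border width is 83 mm.

Four thin pieces enclosing a rectangular opening — a picture frame. The two full-height stiles are 822 mm tall; the top rail sits at z = 739 and is 83 mm tall, so the border above the opening is 822 − 739 = 83 mm, matching the stile x-width.


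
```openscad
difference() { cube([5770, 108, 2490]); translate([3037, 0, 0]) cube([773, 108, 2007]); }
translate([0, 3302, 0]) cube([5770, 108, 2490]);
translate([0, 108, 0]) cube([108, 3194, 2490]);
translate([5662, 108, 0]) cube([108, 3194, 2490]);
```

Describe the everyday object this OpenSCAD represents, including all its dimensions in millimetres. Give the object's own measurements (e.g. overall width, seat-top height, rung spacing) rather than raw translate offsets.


A single room: four walls, each 2490 mm tall and 108 mm thick, enclosing an outside footprint 5770×3410 mm (x × y), no floor or roof. The front and back walls (−y and +y sides) run the full x-width; the side walls fit between their inner faces. A door opening 773 mm wide and 2007 mm tall is cut through the front wall from the floor up, its −x edge 3037 mm from the wall's −x end.


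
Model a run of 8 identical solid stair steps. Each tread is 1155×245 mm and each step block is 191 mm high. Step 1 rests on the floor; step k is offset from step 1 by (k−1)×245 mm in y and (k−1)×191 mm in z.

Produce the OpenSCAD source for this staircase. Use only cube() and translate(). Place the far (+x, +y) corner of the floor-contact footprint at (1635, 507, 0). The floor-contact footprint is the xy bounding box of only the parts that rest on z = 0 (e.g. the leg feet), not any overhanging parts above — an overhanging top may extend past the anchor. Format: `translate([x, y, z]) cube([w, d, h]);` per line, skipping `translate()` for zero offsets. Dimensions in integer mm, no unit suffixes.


translate([480, 262, 0]) cube([1155, 245, 191]);
translate([480, 507, 191]) cube([1155, 245, 191]);
translate([480, 752, 382]) cube([1155, 245, 191]);
translate([480, 997, 573]) cube([1155, 245, 191]);
translate([480, 1242, 764]) cube([1155, 245, 191]);
translate([480, 1487, 955]) cube([1155, 245, 191]);
translate([480, 1732, 1146]) cube([1155, 245, 191]);
translate([480, 1977, 1337]) cube([1155, 245, 191]);


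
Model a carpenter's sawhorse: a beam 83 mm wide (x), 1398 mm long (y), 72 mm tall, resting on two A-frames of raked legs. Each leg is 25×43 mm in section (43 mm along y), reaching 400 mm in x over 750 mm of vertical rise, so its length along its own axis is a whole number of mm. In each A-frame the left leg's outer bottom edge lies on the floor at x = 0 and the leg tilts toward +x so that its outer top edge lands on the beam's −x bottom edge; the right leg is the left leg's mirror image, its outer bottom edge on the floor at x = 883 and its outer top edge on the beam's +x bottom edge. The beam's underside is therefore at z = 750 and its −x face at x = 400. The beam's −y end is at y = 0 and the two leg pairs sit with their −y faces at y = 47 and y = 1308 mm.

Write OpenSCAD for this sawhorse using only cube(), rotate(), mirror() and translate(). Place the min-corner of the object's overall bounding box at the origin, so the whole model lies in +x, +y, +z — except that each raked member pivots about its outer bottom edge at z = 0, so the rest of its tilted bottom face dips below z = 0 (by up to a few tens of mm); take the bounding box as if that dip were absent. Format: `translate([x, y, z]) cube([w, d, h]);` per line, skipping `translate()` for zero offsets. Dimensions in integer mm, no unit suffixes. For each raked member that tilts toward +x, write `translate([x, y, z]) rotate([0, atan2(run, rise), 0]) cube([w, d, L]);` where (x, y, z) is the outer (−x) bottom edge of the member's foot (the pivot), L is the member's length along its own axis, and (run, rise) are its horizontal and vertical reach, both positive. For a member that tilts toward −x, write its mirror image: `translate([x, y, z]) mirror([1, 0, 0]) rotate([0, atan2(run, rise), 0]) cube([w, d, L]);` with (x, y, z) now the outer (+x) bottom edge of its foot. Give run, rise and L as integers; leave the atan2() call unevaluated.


translate([400, 0, 750]) cube([83, 1398, 72]);
translate([0, 47, 0]) rotate([0, atan2(400, 750), 0]) cube([25, 43, 850]);
translate([883, 47, 0]) mirror([1, 0, 0]) rotate([0, atan2(400, 750), 0]) cube([25, 43, 850]);
translate([0, 1308, 0]) rotate([0, atan2(400, 750), 0]) cube([25, 43, 850]);
translate([883, 1308, 0]) mirror([1, 0, 0]) rotate([0, atan2(400, 750), 0]) cube([25, 43, 850]);


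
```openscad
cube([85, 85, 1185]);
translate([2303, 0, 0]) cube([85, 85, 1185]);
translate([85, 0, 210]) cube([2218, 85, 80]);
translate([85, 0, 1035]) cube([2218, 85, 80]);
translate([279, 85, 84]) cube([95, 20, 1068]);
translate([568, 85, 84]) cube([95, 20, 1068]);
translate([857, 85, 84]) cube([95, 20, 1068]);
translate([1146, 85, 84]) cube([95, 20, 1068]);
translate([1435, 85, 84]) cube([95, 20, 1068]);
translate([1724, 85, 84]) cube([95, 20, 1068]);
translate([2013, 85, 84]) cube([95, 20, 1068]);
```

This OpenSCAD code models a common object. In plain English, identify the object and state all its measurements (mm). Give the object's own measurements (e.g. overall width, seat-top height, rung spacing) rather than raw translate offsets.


A fence section. Two 85×85 mm posts, 1185 mm tall, stand on the floor with a clear span of 2218 mm between their inner faces. Two horizontal rails of 85×80 mm section span the gap between the posts with their undersides at z = 210 mm and z = 1035 mm, flush with the posts' −y face. 7 pickets, each 95 mm wide, 20 mm thick and 1068 mm tall, are fixed to the +y face of the rails with their bottoms at z = 84 mm, spaced across the span with a 194 mm gap after the −x post and between neighbouring pickets, with 195 mm left before the +x post.


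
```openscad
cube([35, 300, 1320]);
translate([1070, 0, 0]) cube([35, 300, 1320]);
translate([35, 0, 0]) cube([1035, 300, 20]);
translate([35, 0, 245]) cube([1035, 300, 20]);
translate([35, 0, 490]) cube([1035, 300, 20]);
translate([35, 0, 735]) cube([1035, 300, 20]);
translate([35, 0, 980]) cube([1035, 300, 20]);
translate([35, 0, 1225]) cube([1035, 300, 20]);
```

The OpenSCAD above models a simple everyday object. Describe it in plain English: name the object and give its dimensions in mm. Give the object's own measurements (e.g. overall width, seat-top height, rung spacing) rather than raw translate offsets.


An open bookshelf. Two side panels, each 35 mm thick, 300 mm deep and 1320 mm tall, stand 1105 mm apart (outside-to-outside). Between them sit 6 shelves, each 20 mm thick and 300 mm deep, spanning the full gap between the sides. The bottom shelf rests on the floor (its underside at z = 0) and the clear gap between one shelf's top and the next shelf's underside is 225 mm.


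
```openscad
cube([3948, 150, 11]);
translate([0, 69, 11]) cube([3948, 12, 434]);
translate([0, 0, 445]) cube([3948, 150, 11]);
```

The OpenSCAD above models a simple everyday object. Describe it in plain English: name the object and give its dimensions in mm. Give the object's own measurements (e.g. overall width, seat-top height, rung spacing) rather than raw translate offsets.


An I-beam lying along x, 3948 mm long. Overall section height 456 mm. Two flanges 150 mm wide (y) and 11 mm thick, one on the floor and one at the top; a web 12 mm thick runs between them, centred on the flange width.


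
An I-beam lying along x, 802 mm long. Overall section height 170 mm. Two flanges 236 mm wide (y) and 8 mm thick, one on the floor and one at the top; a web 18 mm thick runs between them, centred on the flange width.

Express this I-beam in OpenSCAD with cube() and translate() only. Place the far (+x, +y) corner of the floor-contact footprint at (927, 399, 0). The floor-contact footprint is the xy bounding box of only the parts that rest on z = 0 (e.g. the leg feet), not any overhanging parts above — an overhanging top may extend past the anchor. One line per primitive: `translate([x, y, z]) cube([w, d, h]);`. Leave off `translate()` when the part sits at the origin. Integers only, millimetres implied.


translate([125, 163, 0]) cube([802, 236, 8]);
translate([125, 272, 8]) cube([802, 18, 154]);
translate([125, 163, 162]) cube([802, 236, 8]);


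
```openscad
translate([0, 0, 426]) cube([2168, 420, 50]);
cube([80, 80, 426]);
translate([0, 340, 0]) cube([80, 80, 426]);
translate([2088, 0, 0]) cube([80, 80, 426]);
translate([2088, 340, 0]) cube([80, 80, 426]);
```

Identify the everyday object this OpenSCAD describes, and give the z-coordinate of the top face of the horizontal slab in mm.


A bench. The seat-top height is 476 mm.

A long slab on four corner posts — a bench. The slab sits at z = 426 with thickness 50, so the top is 426 + 50 = 476 mm.


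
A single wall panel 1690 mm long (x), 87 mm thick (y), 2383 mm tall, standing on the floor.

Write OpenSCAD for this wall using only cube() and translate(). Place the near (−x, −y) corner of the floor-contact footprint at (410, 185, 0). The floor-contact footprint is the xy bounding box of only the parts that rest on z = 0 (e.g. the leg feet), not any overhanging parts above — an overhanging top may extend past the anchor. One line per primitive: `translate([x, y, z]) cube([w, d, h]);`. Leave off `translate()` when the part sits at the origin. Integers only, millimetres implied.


translate([410, 185, 0]) cube([1690, 87, 2383]);


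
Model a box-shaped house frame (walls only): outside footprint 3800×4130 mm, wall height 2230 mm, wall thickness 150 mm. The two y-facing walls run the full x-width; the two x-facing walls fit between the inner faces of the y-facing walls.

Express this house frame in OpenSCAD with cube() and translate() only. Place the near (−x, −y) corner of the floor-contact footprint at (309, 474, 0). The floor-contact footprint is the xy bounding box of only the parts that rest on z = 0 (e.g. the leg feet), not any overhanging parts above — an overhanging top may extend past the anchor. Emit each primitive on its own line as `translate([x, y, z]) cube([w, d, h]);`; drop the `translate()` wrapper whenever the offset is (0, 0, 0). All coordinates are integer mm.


translate([309, 474, 0]) cube([3800, 150, 2230]);
translate([309, 4454, 0]) cube([3800, 150, 2230]);
translate([309, 624, 0]) cube([150, 3830, 2230]);
translate([3959, 624, 0]) cube([150, 3830, 2230]);


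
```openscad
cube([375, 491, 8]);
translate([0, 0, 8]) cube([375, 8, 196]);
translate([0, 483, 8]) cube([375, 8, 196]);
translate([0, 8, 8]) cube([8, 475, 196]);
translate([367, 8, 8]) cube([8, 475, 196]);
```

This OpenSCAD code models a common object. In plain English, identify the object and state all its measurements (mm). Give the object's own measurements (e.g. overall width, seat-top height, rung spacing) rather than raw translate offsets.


An open-topped rectangular box: outside dimensions 375×491×204 mm, with a uniform wall and base thickness of 8 mm. The base is a full 375×491 slab on the floor; four walls sit on top of the base. The front and back walls (the −y and +y sides) span the full width; the two side walls fit between them.


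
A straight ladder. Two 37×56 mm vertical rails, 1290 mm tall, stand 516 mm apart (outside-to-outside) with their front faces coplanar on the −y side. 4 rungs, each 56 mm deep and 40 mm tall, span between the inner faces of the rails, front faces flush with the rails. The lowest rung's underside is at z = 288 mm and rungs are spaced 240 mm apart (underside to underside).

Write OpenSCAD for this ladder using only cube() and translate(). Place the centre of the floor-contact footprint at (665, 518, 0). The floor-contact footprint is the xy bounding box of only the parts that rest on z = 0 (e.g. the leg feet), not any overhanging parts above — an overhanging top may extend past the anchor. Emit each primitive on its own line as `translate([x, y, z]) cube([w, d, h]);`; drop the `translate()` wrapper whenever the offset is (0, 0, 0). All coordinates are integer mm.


translate([407, 490, 0]) cube([37, 56, 1290]);
translate([886, 490, 0]) cube([37, 56, 1290]);
translate([444, 490, 288]) cube([442, 56, 40]);
translate([444, 490, 528]) cube([442, 56, 40]);
translate([444, 490, 768]) cube([442, 56, 40]);
translate([444, 490, 1008]) cube([442, 56, 40]);


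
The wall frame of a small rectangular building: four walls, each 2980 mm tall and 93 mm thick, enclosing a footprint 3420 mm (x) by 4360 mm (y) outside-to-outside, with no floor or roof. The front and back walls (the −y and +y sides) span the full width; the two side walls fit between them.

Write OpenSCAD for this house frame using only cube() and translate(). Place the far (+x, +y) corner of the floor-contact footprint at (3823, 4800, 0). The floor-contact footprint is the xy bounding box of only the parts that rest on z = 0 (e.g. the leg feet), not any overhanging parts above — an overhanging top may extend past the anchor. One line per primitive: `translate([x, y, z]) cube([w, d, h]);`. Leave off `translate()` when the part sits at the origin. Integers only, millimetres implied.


translate([403, 440, 0]) cube([3420, 93, 2980]);
translate([403, 4707, 0]) cube([3420, 93, 2980]);
translate([403, 533, 0]) cube([93, 4174, 2980]);
translate([3730, 533, 0]) cube([93, 4174, 2980]);


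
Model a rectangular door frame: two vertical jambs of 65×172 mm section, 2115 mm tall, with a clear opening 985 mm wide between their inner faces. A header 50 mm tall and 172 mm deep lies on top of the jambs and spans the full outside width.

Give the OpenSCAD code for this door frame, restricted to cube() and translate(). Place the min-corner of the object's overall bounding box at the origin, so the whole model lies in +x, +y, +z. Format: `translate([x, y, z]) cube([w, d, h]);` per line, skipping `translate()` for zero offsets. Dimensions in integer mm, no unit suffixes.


cube([65, 172, 2115]);
translate([1050, 0, 0]) cube([65, 172, 2115]);
translate([0, 0, 2115]) cube([1115, 172, 50]);


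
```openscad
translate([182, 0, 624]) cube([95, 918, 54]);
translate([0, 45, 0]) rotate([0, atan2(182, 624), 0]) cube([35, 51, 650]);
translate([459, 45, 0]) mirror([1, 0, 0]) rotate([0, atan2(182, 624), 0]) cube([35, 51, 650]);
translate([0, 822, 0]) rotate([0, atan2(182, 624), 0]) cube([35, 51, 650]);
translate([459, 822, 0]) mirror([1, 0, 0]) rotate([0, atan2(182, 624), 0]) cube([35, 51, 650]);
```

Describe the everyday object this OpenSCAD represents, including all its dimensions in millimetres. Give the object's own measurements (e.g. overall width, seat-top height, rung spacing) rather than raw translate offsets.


A sawhorse. A 95×918×54 mm beam (x, y, z) sits on two A-frame leg pairs. Each pair is two raked legs of 35×51 mm section (51 mm along y) splaying symmetrically in x. Each leg rises 624 mm vertically over 182 mm of horizontal reach and is 650 mm long along its own axis. Every leg's outer bottom edge rests on the floor and its outer top edge meets a bottom edge of the beam — the left legs (tilting toward +x) meet the beam's −x bottom edge, the right legs (their mirror images, tilting toward −x) meet its +x bottom edge — so the leg tops tuck under the beam, the beam's underside is 624 mm above the floor, and the feet are 459 mm apart outside-to-outside with the beam centred between them. The two leg pairs are set in 45 mm from either end of the beam.


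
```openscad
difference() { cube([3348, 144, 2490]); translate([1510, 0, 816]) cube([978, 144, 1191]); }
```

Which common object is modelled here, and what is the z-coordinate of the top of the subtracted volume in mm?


A wall with a window opening. The window head height is 2007 mm.

A wall with a rectangular opening subtracted — a window. Sill at z = 816, opening 1191 mm tall, so the head is at 816 + 1191 = 2007 mm.


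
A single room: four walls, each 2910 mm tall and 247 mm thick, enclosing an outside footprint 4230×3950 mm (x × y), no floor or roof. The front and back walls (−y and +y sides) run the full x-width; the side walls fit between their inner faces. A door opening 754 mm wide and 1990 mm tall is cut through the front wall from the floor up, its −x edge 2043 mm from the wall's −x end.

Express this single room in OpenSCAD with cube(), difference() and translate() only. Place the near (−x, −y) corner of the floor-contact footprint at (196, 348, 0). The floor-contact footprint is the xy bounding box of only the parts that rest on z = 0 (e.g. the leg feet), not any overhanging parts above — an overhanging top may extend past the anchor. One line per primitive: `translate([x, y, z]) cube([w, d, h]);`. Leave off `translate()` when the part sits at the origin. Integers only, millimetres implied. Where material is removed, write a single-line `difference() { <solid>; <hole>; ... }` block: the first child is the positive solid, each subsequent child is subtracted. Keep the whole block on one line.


difference() { translate([196, 348, 0]) cube([4230, 247, 2910]); translate([2239, 348, 0]) cube([754, 247, 1990]); }
translate([196, 4051, 0]) cube([4230, 247, 2910]);
translate([196, 595, 0]) cube([247, 3456, 2910]);
translate([4179, 595, 0]) cube([247, 3456, 2910]);


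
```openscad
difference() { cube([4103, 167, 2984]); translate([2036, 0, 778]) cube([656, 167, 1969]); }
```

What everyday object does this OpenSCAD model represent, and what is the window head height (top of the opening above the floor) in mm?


A wall with a window opening. The window head height is 2747 mm.

A wall with a rectangular opening subtracted — a window. Sill at z = 778, opening 1969 mm tall, so the head is at 778 + 1969 = 2747 mm.


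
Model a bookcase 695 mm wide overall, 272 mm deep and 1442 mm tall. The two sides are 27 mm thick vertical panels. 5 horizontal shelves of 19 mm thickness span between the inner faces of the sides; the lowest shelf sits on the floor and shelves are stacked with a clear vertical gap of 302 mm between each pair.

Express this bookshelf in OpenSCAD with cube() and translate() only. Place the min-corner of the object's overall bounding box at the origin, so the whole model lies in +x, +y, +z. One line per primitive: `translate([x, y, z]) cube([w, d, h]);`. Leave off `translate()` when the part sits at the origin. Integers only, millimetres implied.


cube([27, 272, 1442]);
translate([668, 0, 0]) cube([27, 272, 1442]);
translate([27, 0, 0]) cube([641, 272, 19]);
translate([27, 0, 321]) cube([641, 272, 19]);
translate([27, 0, 642]) cube([641, 272, 19]);
translate([27, 0, 963]) cube([641, 272, 19]);
translate([27, 0, 1284]) cube([641, 272, 19]);


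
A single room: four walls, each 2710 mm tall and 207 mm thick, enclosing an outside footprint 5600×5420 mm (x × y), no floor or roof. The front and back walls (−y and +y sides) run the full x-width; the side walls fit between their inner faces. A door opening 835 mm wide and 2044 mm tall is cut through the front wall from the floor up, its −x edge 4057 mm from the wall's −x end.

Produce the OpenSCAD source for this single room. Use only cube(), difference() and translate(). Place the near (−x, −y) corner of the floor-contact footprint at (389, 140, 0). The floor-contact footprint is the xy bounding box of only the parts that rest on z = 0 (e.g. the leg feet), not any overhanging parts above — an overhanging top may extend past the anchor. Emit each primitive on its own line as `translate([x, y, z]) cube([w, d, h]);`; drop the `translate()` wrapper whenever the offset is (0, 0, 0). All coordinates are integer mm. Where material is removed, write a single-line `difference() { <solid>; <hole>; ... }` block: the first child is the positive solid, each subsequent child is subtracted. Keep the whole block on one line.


difference() { translate([389, 140, 0]) cube([5600, 207, 2710]); translate([4446, 140, 0]) cube([835, 207, 2044]); }
translate([389, 5353, 0]) cube([5600, 207, 2710]);
translate([389, 347, 0]) cube([207, 5006, 2710]);
translate([5782, 347, 0]) cube([207, 5006, 2710]);


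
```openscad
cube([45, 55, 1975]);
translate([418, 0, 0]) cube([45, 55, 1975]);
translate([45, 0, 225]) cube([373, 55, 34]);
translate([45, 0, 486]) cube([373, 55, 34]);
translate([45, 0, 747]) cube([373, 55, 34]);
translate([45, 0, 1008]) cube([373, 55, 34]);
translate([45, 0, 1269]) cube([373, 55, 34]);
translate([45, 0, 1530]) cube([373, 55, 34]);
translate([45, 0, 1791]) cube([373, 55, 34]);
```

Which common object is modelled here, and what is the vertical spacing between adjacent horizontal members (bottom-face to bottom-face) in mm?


A ladder. The rung spacing is 261 mm.

Two tall 45×55 posts with 7 short bars between them — a ladder. Adjacent rungs sit at z = 225 and z = 486, so the spacing is 486 − 225 = 261 mm.


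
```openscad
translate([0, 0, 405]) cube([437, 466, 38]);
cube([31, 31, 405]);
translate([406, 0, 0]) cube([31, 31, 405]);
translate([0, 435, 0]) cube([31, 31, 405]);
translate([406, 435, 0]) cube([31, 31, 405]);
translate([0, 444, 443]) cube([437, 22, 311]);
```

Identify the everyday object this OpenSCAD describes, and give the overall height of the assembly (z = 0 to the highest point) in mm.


A chair. The overall height is 754 mm.

A slab on four corner posts with a tall panel at the back — a chair. The seat slab sits at z = 405 with thickness 38, and the 311 mm backrest starts at the seat top, so the overall height is 405 + 38 + 311 = 754 mm.


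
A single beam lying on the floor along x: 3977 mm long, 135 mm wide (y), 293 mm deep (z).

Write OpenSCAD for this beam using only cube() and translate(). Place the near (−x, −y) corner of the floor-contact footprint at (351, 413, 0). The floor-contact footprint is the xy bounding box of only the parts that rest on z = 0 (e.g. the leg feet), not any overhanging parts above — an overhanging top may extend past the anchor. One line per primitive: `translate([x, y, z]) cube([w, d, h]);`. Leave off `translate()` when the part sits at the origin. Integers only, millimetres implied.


translate([351, 413, 0]) cube([3977, 135, 293]);


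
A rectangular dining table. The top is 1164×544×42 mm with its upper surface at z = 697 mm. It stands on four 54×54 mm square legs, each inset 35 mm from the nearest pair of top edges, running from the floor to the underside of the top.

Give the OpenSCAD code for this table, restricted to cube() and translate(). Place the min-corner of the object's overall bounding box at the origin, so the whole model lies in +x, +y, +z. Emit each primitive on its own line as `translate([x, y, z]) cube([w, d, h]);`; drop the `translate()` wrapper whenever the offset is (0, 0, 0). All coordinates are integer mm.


// leg_h = 697 - 42 = 655
translate([0, 0, 655]) cube([1164, 544, 42]);
translate([35, 35, 0]) cube([54, 54, 655]);
translate([1075, 35, 0]) cube([54, 54, 655]);
translate([35, 455, 0]) cube([54, 54, 655]);
translate([1075, 455, 0]) cube([54, 54, 655]);


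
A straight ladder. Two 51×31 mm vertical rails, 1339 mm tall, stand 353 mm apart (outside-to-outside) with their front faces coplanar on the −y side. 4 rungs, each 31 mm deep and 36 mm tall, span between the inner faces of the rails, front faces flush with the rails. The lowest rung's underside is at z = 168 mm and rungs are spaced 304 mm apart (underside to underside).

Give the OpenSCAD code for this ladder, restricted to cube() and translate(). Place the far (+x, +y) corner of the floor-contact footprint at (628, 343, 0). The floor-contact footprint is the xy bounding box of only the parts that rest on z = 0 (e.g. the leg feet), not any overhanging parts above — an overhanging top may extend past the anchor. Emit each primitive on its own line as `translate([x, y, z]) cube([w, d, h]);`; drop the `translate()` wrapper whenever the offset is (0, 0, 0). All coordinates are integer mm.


translate([275, 312, 0]) cube([51, 31, 1339]);
translate([577, 312, 0]) cube([51, 31, 1339]);
translate([326, 312, 168]) cube([251, 31, 36]);
translate([326, 312, 472]) cube([251, 31, 36]);
translate([326, 312, 776]) cube([251, 31, 36]);
translate([326, 312, 1080]) cube([251, 31, 36]);


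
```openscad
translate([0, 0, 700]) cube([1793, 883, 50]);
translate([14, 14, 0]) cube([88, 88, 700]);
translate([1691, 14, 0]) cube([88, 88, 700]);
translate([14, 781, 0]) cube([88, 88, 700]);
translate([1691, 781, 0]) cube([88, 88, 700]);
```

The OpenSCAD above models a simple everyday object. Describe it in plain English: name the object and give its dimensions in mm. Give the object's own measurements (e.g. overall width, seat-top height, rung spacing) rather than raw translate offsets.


A rectangular dining table. The top is 1793×883×50 mm with its upper surface at z = 750 mm. It stands on four 88×88 mm square legs, each inset 14 mm from the nearest pair of top edges, running from the floor to the underside of the top.


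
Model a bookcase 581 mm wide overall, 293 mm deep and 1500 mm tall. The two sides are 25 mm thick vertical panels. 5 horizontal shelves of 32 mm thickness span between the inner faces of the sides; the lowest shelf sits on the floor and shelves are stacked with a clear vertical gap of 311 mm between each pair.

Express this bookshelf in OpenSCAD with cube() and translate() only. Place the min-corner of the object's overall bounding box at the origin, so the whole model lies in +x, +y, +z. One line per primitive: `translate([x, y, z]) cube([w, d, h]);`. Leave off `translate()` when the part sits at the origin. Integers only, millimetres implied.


cube([25, 293, 1500]);
translate([556, 0, 0]) cube([25, 293, 1500]);
translate([25, 0, 0]) cube([531, 293, 32]);
translate([25, 0, 343]) cube([531, 293, 32]);
translate([25, 0, 686]) cube([531, 293, 32]);
translate([25, 0, 1029]) cube([531, 293, 32]);
translate([25, 0, 1372]) cube([531, 293, 32]);


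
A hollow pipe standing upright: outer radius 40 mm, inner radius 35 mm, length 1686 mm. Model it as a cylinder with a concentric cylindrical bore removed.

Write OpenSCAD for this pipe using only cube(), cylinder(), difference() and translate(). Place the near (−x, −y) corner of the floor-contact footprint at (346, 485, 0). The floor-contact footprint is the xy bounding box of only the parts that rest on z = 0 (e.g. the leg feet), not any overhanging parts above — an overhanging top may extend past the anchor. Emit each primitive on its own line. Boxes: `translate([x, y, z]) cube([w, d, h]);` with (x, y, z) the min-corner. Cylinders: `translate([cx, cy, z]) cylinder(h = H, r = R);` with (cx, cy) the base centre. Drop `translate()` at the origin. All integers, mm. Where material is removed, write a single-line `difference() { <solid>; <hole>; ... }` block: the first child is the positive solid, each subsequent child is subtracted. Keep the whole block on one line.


difference() { translate([386, 525, 0]) cylinder(h = 1686, r = 40); translate([386, 525, 0]) cylinder(h = 1686, r = 35); }


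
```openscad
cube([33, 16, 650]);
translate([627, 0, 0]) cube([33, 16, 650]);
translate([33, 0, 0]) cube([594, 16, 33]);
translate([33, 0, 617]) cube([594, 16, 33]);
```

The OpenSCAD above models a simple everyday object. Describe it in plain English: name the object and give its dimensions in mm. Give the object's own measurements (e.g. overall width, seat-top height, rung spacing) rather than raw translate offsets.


A rectangular picture frame lying in the x–z plane (depth along y). The opening is 594 mm wide (x) by 584 mm tall (z), surrounded by a border 33 mm wide on all four sides. The frame is 16 mm deep and is made of two full-height vertical stiles with two horizontal rails fitted between them.


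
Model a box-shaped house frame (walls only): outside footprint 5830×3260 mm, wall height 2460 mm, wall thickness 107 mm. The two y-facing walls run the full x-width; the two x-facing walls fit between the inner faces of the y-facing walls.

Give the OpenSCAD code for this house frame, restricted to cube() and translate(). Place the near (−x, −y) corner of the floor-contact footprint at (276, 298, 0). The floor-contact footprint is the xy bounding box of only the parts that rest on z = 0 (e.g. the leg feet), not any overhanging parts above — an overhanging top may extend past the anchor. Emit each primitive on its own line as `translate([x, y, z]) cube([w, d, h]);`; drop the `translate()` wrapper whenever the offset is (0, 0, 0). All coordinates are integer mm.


translate([276, 298, 0]) cube([5830, 107, 2460]);
translate([276, 3451, 0]) cube([5830, 107, 2460]);
translate([276, 405, 0]) cube([107, 3046, 2460]);
translate([5999, 405, 0]) cube([107, 3046, 2460]);


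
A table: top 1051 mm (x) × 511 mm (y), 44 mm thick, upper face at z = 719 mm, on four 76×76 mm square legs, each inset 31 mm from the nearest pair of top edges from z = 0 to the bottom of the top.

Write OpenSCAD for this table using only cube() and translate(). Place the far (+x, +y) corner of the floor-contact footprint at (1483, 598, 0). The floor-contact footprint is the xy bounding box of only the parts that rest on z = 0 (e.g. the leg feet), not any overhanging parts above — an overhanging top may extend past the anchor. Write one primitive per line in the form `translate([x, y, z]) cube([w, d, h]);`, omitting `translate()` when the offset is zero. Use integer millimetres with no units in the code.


translate([463, 118, 675]) cube([1051, 511, 44]);
translate([494, 149, 0]) cube([76, 76, 675]);
translate([1407, 149, 0]) cube([76, 76, 675]);
translate([494, 522, 0]) cube([76, 76, 675]);
translate([1407, 522, 0]) cube([76, 76, 675]);


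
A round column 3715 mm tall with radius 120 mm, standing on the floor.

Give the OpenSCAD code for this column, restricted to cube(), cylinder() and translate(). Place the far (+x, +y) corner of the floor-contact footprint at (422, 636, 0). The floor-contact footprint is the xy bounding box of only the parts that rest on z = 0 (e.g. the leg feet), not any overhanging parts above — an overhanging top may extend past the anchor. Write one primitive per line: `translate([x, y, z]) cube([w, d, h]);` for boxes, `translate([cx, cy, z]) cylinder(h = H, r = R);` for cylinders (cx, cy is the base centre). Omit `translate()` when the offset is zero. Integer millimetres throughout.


translate([302, 516, 0]) cylinder(h = 3715, r = 120);


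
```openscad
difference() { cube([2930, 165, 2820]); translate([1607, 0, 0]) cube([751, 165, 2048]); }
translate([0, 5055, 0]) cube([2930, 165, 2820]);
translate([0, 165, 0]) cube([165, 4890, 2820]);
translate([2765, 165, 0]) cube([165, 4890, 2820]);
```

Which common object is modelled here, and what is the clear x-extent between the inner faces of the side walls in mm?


A single room. The interior width is 2600 mm.

Four walls enclosing a rectangle with a door in the front wall — a room. Outside width 2930 minus two 165 mm walls gives 2600 mm.


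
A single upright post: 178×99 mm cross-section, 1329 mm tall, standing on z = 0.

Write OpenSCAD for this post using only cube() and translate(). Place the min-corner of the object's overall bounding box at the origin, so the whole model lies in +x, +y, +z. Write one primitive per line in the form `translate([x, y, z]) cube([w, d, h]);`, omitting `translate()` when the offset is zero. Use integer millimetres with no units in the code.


cube([178, 99, 1329]);


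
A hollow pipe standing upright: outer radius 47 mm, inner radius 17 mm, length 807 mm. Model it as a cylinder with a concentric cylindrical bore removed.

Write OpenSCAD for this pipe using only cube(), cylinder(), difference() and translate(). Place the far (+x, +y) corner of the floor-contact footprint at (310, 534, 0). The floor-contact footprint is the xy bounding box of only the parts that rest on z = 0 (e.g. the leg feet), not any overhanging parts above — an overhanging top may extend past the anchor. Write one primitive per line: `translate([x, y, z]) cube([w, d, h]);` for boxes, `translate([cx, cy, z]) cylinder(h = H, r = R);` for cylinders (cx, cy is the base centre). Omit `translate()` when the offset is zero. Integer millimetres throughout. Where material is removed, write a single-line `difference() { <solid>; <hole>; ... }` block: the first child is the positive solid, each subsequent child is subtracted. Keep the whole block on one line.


difference() { translate([263, 487, 0]) cylinder(h = 807, r = 47); translate([263, 487, 0]) cylinder(h = 807, r = 17); }
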